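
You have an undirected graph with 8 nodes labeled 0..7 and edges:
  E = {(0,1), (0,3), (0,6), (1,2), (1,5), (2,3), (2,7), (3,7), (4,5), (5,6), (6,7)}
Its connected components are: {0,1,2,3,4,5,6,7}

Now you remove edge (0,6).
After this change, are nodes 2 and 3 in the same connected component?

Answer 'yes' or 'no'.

Answer: yes

Derivation:
Initial components: {0,1,2,3,4,5,6,7}
Removing edge (0,6): not a bridge — component count unchanged at 1.
New components: {0,1,2,3,4,5,6,7}
Are 2 and 3 in the same component? yes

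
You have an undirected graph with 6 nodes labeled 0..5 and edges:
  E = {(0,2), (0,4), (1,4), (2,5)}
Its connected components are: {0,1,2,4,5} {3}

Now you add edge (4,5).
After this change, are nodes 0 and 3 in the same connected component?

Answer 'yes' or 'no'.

Initial components: {0,1,2,4,5} {3}
Adding edge (4,5): both already in same component {0,1,2,4,5}. No change.
New components: {0,1,2,4,5} {3}
Are 0 and 3 in the same component? no

Answer: no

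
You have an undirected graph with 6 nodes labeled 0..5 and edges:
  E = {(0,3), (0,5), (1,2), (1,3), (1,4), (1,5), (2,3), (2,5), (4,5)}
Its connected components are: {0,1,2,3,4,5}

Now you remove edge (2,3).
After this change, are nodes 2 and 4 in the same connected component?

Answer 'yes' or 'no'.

Initial components: {0,1,2,3,4,5}
Removing edge (2,3): not a bridge — component count unchanged at 1.
New components: {0,1,2,3,4,5}
Are 2 and 4 in the same component? yes

Answer: yes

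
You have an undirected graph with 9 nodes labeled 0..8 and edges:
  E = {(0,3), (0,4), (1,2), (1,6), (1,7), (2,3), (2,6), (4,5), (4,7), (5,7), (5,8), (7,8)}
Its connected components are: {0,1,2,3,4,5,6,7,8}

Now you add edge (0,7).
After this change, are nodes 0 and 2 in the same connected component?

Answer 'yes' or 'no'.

Answer: yes

Derivation:
Initial components: {0,1,2,3,4,5,6,7,8}
Adding edge (0,7): both already in same component {0,1,2,3,4,5,6,7,8}. No change.
New components: {0,1,2,3,4,5,6,7,8}
Are 0 and 2 in the same component? yes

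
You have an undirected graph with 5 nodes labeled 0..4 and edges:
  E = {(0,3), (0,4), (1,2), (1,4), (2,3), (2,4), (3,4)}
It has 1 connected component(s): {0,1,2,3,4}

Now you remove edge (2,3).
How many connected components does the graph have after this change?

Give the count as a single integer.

Answer: 1

Derivation:
Initial component count: 1
Remove (2,3): not a bridge. Count unchanged: 1.
  After removal, components: {0,1,2,3,4}
New component count: 1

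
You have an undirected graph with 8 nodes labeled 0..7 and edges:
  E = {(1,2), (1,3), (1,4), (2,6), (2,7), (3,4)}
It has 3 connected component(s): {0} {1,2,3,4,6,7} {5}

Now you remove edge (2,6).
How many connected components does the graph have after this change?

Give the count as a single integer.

Initial component count: 3
Remove (2,6): it was a bridge. Count increases: 3 -> 4.
  After removal, components: {0} {1,2,3,4,7} {5} {6}
New component count: 4

Answer: 4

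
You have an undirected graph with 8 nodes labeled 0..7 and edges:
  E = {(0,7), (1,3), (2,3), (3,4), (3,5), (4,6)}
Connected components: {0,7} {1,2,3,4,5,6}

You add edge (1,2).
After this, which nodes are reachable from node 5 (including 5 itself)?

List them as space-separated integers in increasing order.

Answer: 1 2 3 4 5 6

Derivation:
Before: nodes reachable from 5: {1,2,3,4,5,6}
Adding (1,2): both endpoints already in same component. Reachability from 5 unchanged.
After: nodes reachable from 5: {1,2,3,4,5,6}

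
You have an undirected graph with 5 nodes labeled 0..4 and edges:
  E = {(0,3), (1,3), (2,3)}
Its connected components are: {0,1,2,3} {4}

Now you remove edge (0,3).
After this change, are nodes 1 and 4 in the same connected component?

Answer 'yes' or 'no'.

Answer: no

Derivation:
Initial components: {0,1,2,3} {4}
Removing edge (0,3): it was a bridge — component count 2 -> 3.
New components: {0} {1,2,3} {4}
Are 1 and 4 in the same component? no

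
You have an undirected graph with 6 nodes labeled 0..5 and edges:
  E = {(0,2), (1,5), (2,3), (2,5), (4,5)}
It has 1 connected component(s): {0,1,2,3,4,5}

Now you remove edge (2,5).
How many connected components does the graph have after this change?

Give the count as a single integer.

Initial component count: 1
Remove (2,5): it was a bridge. Count increases: 1 -> 2.
  After removal, components: {0,2,3} {1,4,5}
New component count: 2

Answer: 2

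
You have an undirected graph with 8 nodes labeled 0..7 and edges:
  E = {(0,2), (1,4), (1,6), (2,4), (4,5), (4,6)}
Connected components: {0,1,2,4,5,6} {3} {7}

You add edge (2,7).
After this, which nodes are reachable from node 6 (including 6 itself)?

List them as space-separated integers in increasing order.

Before: nodes reachable from 6: {0,1,2,4,5,6}
Adding (2,7): merges 6's component with another. Reachability grows.
After: nodes reachable from 6: {0,1,2,4,5,6,7}

Answer: 0 1 2 4 5 6 7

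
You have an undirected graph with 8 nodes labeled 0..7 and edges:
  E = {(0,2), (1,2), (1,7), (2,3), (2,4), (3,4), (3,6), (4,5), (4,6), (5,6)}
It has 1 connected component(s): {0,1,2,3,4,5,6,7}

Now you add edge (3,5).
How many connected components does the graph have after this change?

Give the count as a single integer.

Answer: 1

Derivation:
Initial component count: 1
Add (3,5): endpoints already in same component. Count unchanged: 1.
New component count: 1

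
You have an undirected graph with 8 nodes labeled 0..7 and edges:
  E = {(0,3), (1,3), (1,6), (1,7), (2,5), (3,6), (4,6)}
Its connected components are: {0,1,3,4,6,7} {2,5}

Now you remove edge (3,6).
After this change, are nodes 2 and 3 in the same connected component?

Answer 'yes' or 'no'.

Initial components: {0,1,3,4,6,7} {2,5}
Removing edge (3,6): not a bridge — component count unchanged at 2.
New components: {0,1,3,4,6,7} {2,5}
Are 2 and 3 in the same component? no

Answer: no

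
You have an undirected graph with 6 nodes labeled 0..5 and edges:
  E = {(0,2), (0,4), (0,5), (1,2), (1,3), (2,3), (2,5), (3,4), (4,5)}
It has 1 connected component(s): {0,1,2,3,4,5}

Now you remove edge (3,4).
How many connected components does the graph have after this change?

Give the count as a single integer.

Answer: 1

Derivation:
Initial component count: 1
Remove (3,4): not a bridge. Count unchanged: 1.
  After removal, components: {0,1,2,3,4,5}
New component count: 1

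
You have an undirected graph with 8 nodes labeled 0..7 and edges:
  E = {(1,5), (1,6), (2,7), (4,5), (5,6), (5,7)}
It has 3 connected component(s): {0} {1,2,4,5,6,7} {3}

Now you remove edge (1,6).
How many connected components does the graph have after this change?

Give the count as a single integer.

Initial component count: 3
Remove (1,6): not a bridge. Count unchanged: 3.
  After removal, components: {0} {1,2,4,5,6,7} {3}
New component count: 3

Answer: 3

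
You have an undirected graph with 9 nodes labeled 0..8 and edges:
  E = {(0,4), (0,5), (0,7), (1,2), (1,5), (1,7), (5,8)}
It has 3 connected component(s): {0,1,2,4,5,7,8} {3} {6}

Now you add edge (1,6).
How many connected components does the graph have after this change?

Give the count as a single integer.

Answer: 2

Derivation:
Initial component count: 3
Add (1,6): merges two components. Count decreases: 3 -> 2.
New component count: 2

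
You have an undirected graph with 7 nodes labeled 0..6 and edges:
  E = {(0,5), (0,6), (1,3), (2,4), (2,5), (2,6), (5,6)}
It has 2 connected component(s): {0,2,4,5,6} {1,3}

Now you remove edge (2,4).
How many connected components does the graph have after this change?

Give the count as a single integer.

Initial component count: 2
Remove (2,4): it was a bridge. Count increases: 2 -> 3.
  After removal, components: {0,2,5,6} {1,3} {4}
New component count: 3

Answer: 3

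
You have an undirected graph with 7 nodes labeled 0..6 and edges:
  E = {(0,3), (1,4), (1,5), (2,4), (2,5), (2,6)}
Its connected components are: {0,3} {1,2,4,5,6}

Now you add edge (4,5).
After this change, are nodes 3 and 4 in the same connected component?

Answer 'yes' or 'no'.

Answer: no

Derivation:
Initial components: {0,3} {1,2,4,5,6}
Adding edge (4,5): both already in same component {1,2,4,5,6}. No change.
New components: {0,3} {1,2,4,5,6}
Are 3 and 4 in the same component? no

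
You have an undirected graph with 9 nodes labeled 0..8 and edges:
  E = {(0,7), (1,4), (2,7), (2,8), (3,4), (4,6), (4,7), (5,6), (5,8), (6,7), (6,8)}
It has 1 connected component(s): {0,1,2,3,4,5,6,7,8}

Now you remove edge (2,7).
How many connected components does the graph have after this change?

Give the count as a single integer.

Answer: 1

Derivation:
Initial component count: 1
Remove (2,7): not a bridge. Count unchanged: 1.
  After removal, components: {0,1,2,3,4,5,6,7,8}
New component count: 1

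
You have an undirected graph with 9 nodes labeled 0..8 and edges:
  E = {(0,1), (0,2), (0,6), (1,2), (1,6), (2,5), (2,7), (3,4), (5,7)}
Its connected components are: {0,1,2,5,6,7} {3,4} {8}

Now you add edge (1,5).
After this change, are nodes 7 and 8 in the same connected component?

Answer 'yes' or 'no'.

Initial components: {0,1,2,5,6,7} {3,4} {8}
Adding edge (1,5): both already in same component {0,1,2,5,6,7}. No change.
New components: {0,1,2,5,6,7} {3,4} {8}
Are 7 and 8 in the same component? no

Answer: no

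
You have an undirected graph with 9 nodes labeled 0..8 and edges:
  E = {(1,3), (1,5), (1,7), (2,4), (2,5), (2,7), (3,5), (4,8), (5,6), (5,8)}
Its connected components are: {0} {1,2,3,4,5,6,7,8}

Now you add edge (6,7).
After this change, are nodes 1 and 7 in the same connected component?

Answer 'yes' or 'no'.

Answer: yes

Derivation:
Initial components: {0} {1,2,3,4,5,6,7,8}
Adding edge (6,7): both already in same component {1,2,3,4,5,6,7,8}. No change.
New components: {0} {1,2,3,4,5,6,7,8}
Are 1 and 7 in the same component? yes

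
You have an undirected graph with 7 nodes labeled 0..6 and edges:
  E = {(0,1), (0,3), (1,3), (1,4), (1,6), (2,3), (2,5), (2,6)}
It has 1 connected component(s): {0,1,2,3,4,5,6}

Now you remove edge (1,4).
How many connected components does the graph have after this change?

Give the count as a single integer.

Initial component count: 1
Remove (1,4): it was a bridge. Count increases: 1 -> 2.
  After removal, components: {0,1,2,3,5,6} {4}
New component count: 2

Answer: 2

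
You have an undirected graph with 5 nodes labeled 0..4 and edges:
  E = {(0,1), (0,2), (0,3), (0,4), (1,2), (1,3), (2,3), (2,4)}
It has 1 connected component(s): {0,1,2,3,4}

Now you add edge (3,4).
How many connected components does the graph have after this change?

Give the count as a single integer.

Answer: 1

Derivation:
Initial component count: 1
Add (3,4): endpoints already in same component. Count unchanged: 1.
New component count: 1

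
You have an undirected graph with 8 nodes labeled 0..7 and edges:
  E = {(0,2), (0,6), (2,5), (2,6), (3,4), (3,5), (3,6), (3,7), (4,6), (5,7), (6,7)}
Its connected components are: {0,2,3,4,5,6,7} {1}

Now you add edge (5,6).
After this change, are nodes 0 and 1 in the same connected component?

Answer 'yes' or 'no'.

Initial components: {0,2,3,4,5,6,7} {1}
Adding edge (5,6): both already in same component {0,2,3,4,5,6,7}. No change.
New components: {0,2,3,4,5,6,7} {1}
Are 0 and 1 in the same component? no

Answer: no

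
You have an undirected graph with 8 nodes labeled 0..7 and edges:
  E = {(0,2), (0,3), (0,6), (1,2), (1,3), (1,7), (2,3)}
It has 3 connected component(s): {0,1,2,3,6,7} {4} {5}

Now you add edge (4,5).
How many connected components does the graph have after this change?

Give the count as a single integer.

Answer: 2

Derivation:
Initial component count: 3
Add (4,5): merges two components. Count decreases: 3 -> 2.
New component count: 2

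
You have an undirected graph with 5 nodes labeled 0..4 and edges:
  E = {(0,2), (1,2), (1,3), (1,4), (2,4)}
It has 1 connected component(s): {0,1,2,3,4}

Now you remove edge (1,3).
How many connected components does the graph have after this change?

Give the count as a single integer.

Answer: 2

Derivation:
Initial component count: 1
Remove (1,3): it was a bridge. Count increases: 1 -> 2.
  After removal, components: {0,1,2,4} {3}
New component count: 2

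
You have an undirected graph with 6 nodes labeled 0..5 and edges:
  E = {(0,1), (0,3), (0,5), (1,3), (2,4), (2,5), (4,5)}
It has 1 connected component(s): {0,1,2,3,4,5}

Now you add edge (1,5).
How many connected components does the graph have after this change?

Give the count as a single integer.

Answer: 1

Derivation:
Initial component count: 1
Add (1,5): endpoints already in same component. Count unchanged: 1.
New component count: 1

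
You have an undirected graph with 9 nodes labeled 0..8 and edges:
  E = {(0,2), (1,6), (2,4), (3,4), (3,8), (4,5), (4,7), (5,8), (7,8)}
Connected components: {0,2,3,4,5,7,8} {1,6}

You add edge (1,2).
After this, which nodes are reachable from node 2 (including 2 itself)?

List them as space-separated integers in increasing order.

Before: nodes reachable from 2: {0,2,3,4,5,7,8}
Adding (1,2): merges 2's component with another. Reachability grows.
After: nodes reachable from 2: {0,1,2,3,4,5,6,7,8}

Answer: 0 1 2 3 4 5 6 7 8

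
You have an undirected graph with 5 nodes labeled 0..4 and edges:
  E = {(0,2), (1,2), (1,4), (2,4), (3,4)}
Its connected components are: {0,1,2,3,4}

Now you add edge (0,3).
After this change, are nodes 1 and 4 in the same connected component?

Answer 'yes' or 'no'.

Initial components: {0,1,2,3,4}
Adding edge (0,3): both already in same component {0,1,2,3,4}. No change.
New components: {0,1,2,3,4}
Are 1 and 4 in the same component? yes

Answer: yes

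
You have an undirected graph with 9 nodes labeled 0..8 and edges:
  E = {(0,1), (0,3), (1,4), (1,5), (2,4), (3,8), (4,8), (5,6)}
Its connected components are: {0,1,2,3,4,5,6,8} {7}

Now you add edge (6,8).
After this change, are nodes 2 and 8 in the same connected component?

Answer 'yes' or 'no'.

Answer: yes

Derivation:
Initial components: {0,1,2,3,4,5,6,8} {7}
Adding edge (6,8): both already in same component {0,1,2,3,4,5,6,8}. No change.
New components: {0,1,2,3,4,5,6,8} {7}
Are 2 and 8 in the same component? yes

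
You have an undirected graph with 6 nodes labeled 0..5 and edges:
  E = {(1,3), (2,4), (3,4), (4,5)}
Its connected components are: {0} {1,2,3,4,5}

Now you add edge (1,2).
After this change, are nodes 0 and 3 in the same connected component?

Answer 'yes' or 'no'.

Answer: no

Derivation:
Initial components: {0} {1,2,3,4,5}
Adding edge (1,2): both already in same component {1,2,3,4,5}. No change.
New components: {0} {1,2,3,4,5}
Are 0 and 3 in the same component? no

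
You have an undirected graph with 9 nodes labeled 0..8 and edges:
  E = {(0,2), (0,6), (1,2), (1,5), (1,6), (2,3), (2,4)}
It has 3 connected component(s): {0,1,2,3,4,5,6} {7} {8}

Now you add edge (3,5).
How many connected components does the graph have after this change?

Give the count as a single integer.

Answer: 3

Derivation:
Initial component count: 3
Add (3,5): endpoints already in same component. Count unchanged: 3.
New component count: 3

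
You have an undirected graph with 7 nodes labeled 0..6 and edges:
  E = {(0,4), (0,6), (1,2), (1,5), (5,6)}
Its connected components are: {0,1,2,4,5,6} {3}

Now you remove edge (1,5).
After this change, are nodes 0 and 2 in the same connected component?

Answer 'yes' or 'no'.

Initial components: {0,1,2,4,5,6} {3}
Removing edge (1,5): it was a bridge — component count 2 -> 3.
New components: {0,4,5,6} {1,2} {3}
Are 0 and 2 in the same component? no

Answer: no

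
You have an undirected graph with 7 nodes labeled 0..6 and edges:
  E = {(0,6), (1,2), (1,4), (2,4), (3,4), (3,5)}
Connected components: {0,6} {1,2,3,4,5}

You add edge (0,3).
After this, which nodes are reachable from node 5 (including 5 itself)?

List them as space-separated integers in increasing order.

Before: nodes reachable from 5: {1,2,3,4,5}
Adding (0,3): merges 5's component with another. Reachability grows.
After: nodes reachable from 5: {0,1,2,3,4,5,6}

Answer: 0 1 2 3 4 5 6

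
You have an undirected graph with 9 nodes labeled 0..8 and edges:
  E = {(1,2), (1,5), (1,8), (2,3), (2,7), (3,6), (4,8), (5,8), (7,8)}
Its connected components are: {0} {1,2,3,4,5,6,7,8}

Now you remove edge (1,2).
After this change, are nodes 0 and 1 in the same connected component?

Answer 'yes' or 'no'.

Initial components: {0} {1,2,3,4,5,6,7,8}
Removing edge (1,2): not a bridge — component count unchanged at 2.
New components: {0} {1,2,3,4,5,6,7,8}
Are 0 and 1 in the same component? no

Answer: no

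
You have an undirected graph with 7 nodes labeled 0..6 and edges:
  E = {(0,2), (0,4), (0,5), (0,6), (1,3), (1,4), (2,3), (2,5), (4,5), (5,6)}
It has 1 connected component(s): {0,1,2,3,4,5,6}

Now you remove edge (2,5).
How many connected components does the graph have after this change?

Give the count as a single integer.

Initial component count: 1
Remove (2,5): not a bridge. Count unchanged: 1.
  After removal, components: {0,1,2,3,4,5,6}
New component count: 1

Answer: 1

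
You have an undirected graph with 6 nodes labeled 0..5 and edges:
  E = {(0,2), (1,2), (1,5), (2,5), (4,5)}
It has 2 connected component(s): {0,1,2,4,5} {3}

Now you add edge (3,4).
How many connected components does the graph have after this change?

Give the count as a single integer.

Answer: 1

Derivation:
Initial component count: 2
Add (3,4): merges two components. Count decreases: 2 -> 1.
New component count: 1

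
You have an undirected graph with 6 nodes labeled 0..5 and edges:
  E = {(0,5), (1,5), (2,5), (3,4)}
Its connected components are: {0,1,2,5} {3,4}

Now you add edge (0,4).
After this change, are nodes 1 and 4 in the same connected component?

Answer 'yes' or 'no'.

Initial components: {0,1,2,5} {3,4}
Adding edge (0,4): merges {0,1,2,5} and {3,4}.
New components: {0,1,2,3,4,5}
Are 1 and 4 in the same component? yes

Answer: yes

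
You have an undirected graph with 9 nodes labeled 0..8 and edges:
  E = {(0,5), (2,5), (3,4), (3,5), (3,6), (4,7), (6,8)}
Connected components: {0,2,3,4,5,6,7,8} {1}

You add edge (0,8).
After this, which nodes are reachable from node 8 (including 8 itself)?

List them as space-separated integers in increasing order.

Answer: 0 2 3 4 5 6 7 8

Derivation:
Before: nodes reachable from 8: {0,2,3,4,5,6,7,8}
Adding (0,8): both endpoints already in same component. Reachability from 8 unchanged.
After: nodes reachable from 8: {0,2,3,4,5,6,7,8}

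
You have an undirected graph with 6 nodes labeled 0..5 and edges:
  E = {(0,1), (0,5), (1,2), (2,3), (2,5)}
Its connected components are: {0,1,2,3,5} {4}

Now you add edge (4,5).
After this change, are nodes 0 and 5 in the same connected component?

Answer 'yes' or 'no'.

Initial components: {0,1,2,3,5} {4}
Adding edge (4,5): merges {4} and {0,1,2,3,5}.
New components: {0,1,2,3,4,5}
Are 0 and 5 in the same component? yes

Answer: yes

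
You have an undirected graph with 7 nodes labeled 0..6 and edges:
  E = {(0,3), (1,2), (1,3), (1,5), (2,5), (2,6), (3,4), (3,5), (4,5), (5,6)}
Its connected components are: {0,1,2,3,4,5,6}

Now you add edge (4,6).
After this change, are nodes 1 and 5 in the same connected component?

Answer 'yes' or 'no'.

Initial components: {0,1,2,3,4,5,6}
Adding edge (4,6): both already in same component {0,1,2,3,4,5,6}. No change.
New components: {0,1,2,3,4,5,6}
Are 1 and 5 in the same component? yes

Answer: yes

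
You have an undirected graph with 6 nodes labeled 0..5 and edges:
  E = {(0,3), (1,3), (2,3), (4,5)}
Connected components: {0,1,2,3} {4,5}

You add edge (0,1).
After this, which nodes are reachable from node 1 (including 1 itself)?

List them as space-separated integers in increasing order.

Before: nodes reachable from 1: {0,1,2,3}
Adding (0,1): both endpoints already in same component. Reachability from 1 unchanged.
After: nodes reachable from 1: {0,1,2,3}

Answer: 0 1 2 3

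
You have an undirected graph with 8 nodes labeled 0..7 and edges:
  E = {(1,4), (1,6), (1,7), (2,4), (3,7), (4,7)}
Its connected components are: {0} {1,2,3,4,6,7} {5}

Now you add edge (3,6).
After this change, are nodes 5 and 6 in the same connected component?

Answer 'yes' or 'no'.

Initial components: {0} {1,2,3,4,6,7} {5}
Adding edge (3,6): both already in same component {1,2,3,4,6,7}. No change.
New components: {0} {1,2,3,4,6,7} {5}
Are 5 and 6 in the same component? no

Answer: no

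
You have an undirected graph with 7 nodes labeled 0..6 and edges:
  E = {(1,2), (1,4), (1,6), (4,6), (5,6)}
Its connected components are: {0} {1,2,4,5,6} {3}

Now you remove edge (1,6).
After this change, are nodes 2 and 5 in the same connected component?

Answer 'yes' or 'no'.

Answer: yes

Derivation:
Initial components: {0} {1,2,4,5,6} {3}
Removing edge (1,6): not a bridge — component count unchanged at 3.
New components: {0} {1,2,4,5,6} {3}
Are 2 and 5 in the same component? yes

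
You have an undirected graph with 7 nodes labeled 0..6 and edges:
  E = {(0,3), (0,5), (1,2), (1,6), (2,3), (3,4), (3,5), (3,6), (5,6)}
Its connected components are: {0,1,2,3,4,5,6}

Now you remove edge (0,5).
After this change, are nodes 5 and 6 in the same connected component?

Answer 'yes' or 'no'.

Initial components: {0,1,2,3,4,5,6}
Removing edge (0,5): not a bridge — component count unchanged at 1.
New components: {0,1,2,3,4,5,6}
Are 5 and 6 in the same component? yes

Answer: yes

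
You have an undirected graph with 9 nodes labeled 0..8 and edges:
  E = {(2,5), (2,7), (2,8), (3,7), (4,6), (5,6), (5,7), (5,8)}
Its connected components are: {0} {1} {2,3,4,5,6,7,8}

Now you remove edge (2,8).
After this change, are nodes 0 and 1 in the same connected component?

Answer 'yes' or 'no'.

Answer: no

Derivation:
Initial components: {0} {1} {2,3,4,5,6,7,8}
Removing edge (2,8): not a bridge — component count unchanged at 3.
New components: {0} {1} {2,3,4,5,6,7,8}
Are 0 and 1 in the same component? no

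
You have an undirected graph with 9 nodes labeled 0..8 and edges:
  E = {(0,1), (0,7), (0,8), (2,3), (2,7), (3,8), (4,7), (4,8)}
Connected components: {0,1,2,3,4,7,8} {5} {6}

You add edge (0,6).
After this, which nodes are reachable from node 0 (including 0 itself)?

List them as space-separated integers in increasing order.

Before: nodes reachable from 0: {0,1,2,3,4,7,8}
Adding (0,6): merges 0's component with another. Reachability grows.
After: nodes reachable from 0: {0,1,2,3,4,6,7,8}

Answer: 0 1 2 3 4 6 7 8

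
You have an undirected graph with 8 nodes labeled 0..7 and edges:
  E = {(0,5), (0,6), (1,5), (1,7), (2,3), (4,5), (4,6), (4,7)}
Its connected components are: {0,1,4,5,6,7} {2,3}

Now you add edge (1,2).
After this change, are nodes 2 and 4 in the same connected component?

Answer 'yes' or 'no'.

Answer: yes

Derivation:
Initial components: {0,1,4,5,6,7} {2,3}
Adding edge (1,2): merges {0,1,4,5,6,7} and {2,3}.
New components: {0,1,2,3,4,5,6,7}
Are 2 and 4 in the same component? yes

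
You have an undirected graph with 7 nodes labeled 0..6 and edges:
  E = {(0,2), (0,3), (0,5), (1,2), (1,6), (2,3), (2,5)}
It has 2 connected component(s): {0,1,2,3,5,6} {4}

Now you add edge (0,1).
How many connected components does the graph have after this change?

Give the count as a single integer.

Initial component count: 2
Add (0,1): endpoints already in same component. Count unchanged: 2.
New component count: 2

Answer: 2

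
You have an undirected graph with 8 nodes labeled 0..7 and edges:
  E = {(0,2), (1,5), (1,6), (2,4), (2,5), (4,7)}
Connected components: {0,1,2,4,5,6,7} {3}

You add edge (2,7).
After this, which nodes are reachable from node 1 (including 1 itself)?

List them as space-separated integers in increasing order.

Answer: 0 1 2 4 5 6 7

Derivation:
Before: nodes reachable from 1: {0,1,2,4,5,6,7}
Adding (2,7): both endpoints already in same component. Reachability from 1 unchanged.
After: nodes reachable from 1: {0,1,2,4,5,6,7}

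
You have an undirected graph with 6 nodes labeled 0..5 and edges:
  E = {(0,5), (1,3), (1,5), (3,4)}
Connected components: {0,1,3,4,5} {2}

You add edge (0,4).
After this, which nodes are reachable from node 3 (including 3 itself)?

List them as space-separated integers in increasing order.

Before: nodes reachable from 3: {0,1,3,4,5}
Adding (0,4): both endpoints already in same component. Reachability from 3 unchanged.
After: nodes reachable from 3: {0,1,3,4,5}

Answer: 0 1 3 4 5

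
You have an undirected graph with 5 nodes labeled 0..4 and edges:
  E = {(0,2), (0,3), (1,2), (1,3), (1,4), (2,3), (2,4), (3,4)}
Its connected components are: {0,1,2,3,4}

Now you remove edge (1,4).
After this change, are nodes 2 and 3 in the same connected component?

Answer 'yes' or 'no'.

Initial components: {0,1,2,3,4}
Removing edge (1,4): not a bridge — component count unchanged at 1.
New components: {0,1,2,3,4}
Are 2 and 3 in the same component? yes

Answer: yes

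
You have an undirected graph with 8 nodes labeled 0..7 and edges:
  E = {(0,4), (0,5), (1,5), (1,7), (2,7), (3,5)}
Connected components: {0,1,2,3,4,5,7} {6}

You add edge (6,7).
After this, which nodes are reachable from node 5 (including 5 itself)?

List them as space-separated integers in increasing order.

Answer: 0 1 2 3 4 5 6 7

Derivation:
Before: nodes reachable from 5: {0,1,2,3,4,5,7}
Adding (6,7): merges 5's component with another. Reachability grows.
After: nodes reachable from 5: {0,1,2,3,4,5,6,7}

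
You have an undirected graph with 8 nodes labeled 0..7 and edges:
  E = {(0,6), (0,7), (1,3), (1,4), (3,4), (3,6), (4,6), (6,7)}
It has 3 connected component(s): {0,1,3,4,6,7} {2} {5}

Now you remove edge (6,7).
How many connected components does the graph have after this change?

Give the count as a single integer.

Initial component count: 3
Remove (6,7): not a bridge. Count unchanged: 3.
  After removal, components: {0,1,3,4,6,7} {2} {5}
New component count: 3

Answer: 3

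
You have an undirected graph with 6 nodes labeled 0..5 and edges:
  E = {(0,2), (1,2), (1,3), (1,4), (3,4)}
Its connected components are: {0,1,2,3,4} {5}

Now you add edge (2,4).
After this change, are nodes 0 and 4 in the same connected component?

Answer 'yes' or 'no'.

Initial components: {0,1,2,3,4} {5}
Adding edge (2,4): both already in same component {0,1,2,3,4}. No change.
New components: {0,1,2,3,4} {5}
Are 0 and 4 in the same component? yes

Answer: yes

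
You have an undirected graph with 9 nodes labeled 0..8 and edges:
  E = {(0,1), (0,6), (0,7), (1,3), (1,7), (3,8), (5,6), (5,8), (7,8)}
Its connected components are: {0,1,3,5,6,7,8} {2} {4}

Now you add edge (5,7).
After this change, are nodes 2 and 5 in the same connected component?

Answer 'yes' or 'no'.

Initial components: {0,1,3,5,6,7,8} {2} {4}
Adding edge (5,7): both already in same component {0,1,3,5,6,7,8}. No change.
New components: {0,1,3,5,6,7,8} {2} {4}
Are 2 and 5 in the same component? no

Answer: no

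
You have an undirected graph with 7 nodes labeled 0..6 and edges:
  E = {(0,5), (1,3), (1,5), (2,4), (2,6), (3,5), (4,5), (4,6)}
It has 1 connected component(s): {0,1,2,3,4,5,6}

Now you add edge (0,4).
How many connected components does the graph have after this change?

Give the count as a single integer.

Initial component count: 1
Add (0,4): endpoints already in same component. Count unchanged: 1.
New component count: 1

Answer: 1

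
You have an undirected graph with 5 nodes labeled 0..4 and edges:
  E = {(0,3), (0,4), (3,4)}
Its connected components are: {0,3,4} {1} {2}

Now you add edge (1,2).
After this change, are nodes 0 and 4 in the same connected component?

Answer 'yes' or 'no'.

Initial components: {0,3,4} {1} {2}
Adding edge (1,2): merges {1} and {2}.
New components: {0,3,4} {1,2}
Are 0 and 4 in the same component? yes

Answer: yes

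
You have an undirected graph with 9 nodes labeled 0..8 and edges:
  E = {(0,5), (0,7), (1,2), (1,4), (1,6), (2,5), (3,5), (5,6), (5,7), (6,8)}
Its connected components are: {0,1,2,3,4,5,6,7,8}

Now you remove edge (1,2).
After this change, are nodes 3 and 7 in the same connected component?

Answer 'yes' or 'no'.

Answer: yes

Derivation:
Initial components: {0,1,2,3,4,5,6,7,8}
Removing edge (1,2): not a bridge — component count unchanged at 1.
New components: {0,1,2,3,4,5,6,7,8}
Are 3 and 7 in the same component? yes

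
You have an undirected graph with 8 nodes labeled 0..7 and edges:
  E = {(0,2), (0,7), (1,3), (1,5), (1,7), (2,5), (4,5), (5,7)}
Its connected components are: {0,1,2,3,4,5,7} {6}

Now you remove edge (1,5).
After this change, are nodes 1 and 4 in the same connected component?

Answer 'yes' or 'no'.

Answer: yes

Derivation:
Initial components: {0,1,2,3,4,5,7} {6}
Removing edge (1,5): not a bridge — component count unchanged at 2.
New components: {0,1,2,3,4,5,7} {6}
Are 1 and 4 in the same component? yes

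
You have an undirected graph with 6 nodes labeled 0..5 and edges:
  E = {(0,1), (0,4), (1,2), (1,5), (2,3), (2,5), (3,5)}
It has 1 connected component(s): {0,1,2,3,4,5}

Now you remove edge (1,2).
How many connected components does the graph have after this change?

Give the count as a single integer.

Answer: 1

Derivation:
Initial component count: 1
Remove (1,2): not a bridge. Count unchanged: 1.
  After removal, components: {0,1,2,3,4,5}
New component count: 1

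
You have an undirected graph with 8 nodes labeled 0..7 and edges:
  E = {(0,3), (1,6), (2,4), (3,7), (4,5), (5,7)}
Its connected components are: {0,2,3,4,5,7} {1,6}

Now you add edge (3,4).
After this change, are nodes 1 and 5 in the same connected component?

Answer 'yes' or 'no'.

Initial components: {0,2,3,4,5,7} {1,6}
Adding edge (3,4): both already in same component {0,2,3,4,5,7}. No change.
New components: {0,2,3,4,5,7} {1,6}
Are 1 and 5 in the same component? no

Answer: no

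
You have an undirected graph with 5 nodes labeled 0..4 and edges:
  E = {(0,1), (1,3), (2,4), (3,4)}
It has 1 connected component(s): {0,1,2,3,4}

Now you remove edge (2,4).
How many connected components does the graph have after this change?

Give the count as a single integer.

Initial component count: 1
Remove (2,4): it was a bridge. Count increases: 1 -> 2.
  After removal, components: {0,1,3,4} {2}
New component count: 2

Answer: 2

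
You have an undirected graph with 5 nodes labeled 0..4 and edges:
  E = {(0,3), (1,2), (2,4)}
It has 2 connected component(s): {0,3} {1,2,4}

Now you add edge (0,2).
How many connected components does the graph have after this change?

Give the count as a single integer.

Answer: 1

Derivation:
Initial component count: 2
Add (0,2): merges two components. Count decreases: 2 -> 1.
New component count: 1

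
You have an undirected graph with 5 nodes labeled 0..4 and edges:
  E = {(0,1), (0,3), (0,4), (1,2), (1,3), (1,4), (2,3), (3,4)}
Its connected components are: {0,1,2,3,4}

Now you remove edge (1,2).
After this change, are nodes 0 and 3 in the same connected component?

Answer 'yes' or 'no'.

Answer: yes

Derivation:
Initial components: {0,1,2,3,4}
Removing edge (1,2): not a bridge — component count unchanged at 1.
New components: {0,1,2,3,4}
Are 0 and 3 in the same component? yes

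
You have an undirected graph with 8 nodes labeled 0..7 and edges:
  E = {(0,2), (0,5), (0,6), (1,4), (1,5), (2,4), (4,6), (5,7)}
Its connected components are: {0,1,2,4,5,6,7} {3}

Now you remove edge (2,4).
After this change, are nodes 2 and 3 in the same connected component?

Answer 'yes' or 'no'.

Initial components: {0,1,2,4,5,6,7} {3}
Removing edge (2,4): not a bridge — component count unchanged at 2.
New components: {0,1,2,4,5,6,7} {3}
Are 2 and 3 in the same component? no

Answer: no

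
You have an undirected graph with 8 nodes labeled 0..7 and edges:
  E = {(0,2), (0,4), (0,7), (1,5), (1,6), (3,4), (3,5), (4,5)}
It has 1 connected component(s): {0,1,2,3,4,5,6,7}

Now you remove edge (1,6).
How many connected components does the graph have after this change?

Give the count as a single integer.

Answer: 2

Derivation:
Initial component count: 1
Remove (1,6): it was a bridge. Count increases: 1 -> 2.
  After removal, components: {0,1,2,3,4,5,7} {6}
New component count: 2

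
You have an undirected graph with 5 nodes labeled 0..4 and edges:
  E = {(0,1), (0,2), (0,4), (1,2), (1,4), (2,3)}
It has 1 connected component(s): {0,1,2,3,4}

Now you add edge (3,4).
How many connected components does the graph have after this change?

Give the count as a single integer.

Answer: 1

Derivation:
Initial component count: 1
Add (3,4): endpoints already in same component. Count unchanged: 1.
New component count: 1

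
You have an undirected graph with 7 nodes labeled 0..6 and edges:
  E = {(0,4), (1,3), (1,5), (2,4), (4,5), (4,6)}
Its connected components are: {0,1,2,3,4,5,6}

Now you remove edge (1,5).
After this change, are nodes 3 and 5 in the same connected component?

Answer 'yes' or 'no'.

Initial components: {0,1,2,3,4,5,6}
Removing edge (1,5): it was a bridge — component count 1 -> 2.
New components: {0,2,4,5,6} {1,3}
Are 3 and 5 in the same component? no

Answer: no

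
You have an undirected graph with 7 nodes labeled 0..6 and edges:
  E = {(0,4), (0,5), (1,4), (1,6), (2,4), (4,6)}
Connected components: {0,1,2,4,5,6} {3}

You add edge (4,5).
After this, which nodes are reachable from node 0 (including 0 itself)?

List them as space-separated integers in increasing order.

Answer: 0 1 2 4 5 6

Derivation:
Before: nodes reachable from 0: {0,1,2,4,5,6}
Adding (4,5): both endpoints already in same component. Reachability from 0 unchanged.
After: nodes reachable from 0: {0,1,2,4,5,6}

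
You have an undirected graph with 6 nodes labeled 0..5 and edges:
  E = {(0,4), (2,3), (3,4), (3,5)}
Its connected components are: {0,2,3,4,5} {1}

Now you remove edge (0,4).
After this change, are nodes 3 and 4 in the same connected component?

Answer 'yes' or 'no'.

Answer: yes

Derivation:
Initial components: {0,2,3,4,5} {1}
Removing edge (0,4): it was a bridge — component count 2 -> 3.
New components: {0} {1} {2,3,4,5}
Are 3 and 4 in the same component? yes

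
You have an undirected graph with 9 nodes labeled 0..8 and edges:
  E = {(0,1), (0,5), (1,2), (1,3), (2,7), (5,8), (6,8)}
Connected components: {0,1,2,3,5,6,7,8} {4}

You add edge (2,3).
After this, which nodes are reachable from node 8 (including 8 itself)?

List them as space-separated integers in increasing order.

Answer: 0 1 2 3 5 6 7 8

Derivation:
Before: nodes reachable from 8: {0,1,2,3,5,6,7,8}
Adding (2,3): both endpoints already in same component. Reachability from 8 unchanged.
After: nodes reachable from 8: {0,1,2,3,5,6,7,8}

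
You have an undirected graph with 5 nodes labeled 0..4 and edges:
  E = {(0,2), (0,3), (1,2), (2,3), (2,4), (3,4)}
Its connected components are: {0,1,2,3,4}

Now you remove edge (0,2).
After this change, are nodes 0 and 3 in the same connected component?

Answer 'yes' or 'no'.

Answer: yes

Derivation:
Initial components: {0,1,2,3,4}
Removing edge (0,2): not a bridge — component count unchanged at 1.
New components: {0,1,2,3,4}
Are 0 and 3 in the same component? yes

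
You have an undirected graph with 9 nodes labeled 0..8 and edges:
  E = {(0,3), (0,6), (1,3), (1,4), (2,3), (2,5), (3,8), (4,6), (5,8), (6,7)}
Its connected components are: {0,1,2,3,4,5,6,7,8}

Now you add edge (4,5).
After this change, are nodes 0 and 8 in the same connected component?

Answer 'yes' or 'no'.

Answer: yes

Derivation:
Initial components: {0,1,2,3,4,5,6,7,8}
Adding edge (4,5): both already in same component {0,1,2,3,4,5,6,7,8}. No change.
New components: {0,1,2,3,4,5,6,7,8}
Are 0 and 8 in the same component? yes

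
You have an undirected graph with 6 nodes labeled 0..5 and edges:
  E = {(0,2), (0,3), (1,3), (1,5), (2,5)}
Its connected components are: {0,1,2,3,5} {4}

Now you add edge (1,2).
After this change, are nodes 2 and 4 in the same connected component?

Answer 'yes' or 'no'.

Initial components: {0,1,2,3,5} {4}
Adding edge (1,2): both already in same component {0,1,2,3,5}. No change.
New components: {0,1,2,3,5} {4}
Are 2 and 4 in the same component? no

Answer: no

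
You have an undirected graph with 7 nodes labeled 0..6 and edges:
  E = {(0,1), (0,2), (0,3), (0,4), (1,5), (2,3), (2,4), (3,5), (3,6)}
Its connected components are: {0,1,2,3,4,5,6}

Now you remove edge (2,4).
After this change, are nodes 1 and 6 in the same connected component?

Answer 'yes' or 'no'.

Initial components: {0,1,2,3,4,5,6}
Removing edge (2,4): not a bridge — component count unchanged at 1.
New components: {0,1,2,3,4,5,6}
Are 1 and 6 in the same component? yes

Answer: yes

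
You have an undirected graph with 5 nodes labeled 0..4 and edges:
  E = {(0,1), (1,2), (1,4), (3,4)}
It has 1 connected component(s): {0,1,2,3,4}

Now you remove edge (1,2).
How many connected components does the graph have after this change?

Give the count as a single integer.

Answer: 2

Derivation:
Initial component count: 1
Remove (1,2): it was a bridge. Count increases: 1 -> 2.
  After removal, components: {0,1,3,4} {2}
New component count: 2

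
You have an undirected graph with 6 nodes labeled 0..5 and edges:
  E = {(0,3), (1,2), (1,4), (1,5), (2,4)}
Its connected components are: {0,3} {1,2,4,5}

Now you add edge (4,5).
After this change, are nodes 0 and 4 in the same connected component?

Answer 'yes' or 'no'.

Initial components: {0,3} {1,2,4,5}
Adding edge (4,5): both already in same component {1,2,4,5}. No change.
New components: {0,3} {1,2,4,5}
Are 0 and 4 in the same component? no

Answer: no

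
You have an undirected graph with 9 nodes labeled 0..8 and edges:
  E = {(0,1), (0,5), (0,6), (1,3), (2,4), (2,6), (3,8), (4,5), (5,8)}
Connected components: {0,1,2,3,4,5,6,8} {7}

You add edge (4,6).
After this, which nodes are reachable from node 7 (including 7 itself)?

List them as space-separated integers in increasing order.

Before: nodes reachable from 7: {7}
Adding (4,6): both endpoints already in same component. Reachability from 7 unchanged.
After: nodes reachable from 7: {7}

Answer: 7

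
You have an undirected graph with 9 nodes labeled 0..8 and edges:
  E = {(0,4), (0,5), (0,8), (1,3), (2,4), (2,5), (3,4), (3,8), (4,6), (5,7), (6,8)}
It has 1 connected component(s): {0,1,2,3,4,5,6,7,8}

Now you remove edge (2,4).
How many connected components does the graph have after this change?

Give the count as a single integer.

Initial component count: 1
Remove (2,4): not a bridge. Count unchanged: 1.
  After removal, components: {0,1,2,3,4,5,6,7,8}
New component count: 1

Answer: 1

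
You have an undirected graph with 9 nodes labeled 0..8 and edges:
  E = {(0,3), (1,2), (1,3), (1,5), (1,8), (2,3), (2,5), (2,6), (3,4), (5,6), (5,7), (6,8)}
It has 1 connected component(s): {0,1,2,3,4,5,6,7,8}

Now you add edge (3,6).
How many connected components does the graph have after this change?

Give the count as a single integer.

Answer: 1

Derivation:
Initial component count: 1
Add (3,6): endpoints already in same component. Count unchanged: 1.
New component count: 1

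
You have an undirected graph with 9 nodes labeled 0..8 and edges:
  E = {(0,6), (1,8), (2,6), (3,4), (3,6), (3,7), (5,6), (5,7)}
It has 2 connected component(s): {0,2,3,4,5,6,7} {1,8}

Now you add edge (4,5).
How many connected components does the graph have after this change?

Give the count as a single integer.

Answer: 2

Derivation:
Initial component count: 2
Add (4,5): endpoints already in same component. Count unchanged: 2.
New component count: 2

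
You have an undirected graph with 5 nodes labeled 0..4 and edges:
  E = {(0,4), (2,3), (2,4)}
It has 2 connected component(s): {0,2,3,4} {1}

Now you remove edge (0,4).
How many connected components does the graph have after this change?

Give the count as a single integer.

Initial component count: 2
Remove (0,4): it was a bridge. Count increases: 2 -> 3.
  After removal, components: {0} {1} {2,3,4}
New component count: 3

Answer: 3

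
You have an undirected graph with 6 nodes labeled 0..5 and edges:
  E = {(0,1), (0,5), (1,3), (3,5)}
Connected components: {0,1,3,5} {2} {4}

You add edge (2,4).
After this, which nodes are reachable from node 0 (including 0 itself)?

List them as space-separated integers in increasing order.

Before: nodes reachable from 0: {0,1,3,5}
Adding (2,4): merges two components, but neither contains 0. Reachability from 0 unchanged.
After: nodes reachable from 0: {0,1,3,5}

Answer: 0 1 3 5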